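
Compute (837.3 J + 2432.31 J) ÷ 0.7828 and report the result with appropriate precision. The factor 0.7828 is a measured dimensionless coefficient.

4177 J

837.3 J + 2432.31 J = 3269.61 J; the sum is limited to 1 decimal place (5 s.f.).
Carrying full precision, 3269.61 ÷ 0.7828 = 4176.81400102… J; 0.7828 has 4 s.f., so the result keeps min(5, 4) = 4 s.f.
Rounded to 4 significant figures: 4177 J.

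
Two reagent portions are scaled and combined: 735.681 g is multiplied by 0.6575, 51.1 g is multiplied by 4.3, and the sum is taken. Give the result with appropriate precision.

7.0 × 10² g

735.681 × 0.6575 = 483.7102575 → 483.7 g (4 s.f., last digit at the 10^-1 place).
51.1 × 4.3 = 219.73 → 2.2 × 10² g (2 s.f., last digit at the 10^1 place).
Sum: 703.4402575 g; keep the coarser place, 10^1.
Result: 7.0 × 10² g.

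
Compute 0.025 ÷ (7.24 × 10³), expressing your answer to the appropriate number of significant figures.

3.5 × 10⁻⁶

0.025 ÷ (7.24 × 10³) = 0.00000345303867403…
Multiplication/division keeps the fewest significant figures: 0.025 → 2 s.f., 7.24 × 10³ → 3 s.f.; limit is 2.
Rounded to 2 significant figures: 3.5 × 10⁻⁶.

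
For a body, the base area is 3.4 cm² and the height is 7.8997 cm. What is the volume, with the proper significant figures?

27 cm³

volume = 3.4 cm² × 7.8997 cm = 26.85898 cm³.
3.4 has 2 significant figures; 7.8997 has 5.
Division/multiplication keeps the fewest: 2 significant figures.
Rounded: 27 cm³.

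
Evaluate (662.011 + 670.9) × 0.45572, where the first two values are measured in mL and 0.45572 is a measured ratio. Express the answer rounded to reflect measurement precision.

662.011 mL + 670.9 mL = 1332.911 mL; the sum is limited to 1 decimal place (5 s.f.).
Carrying full precision, 1332.911 × 0.45572 = 607.43420092 mL; 0.45572 has 5 s.f., so the result keeps min(5, 5) = 5 s.f.
Rounded to 5 significant figures: 607.43 mL.

607.43 mL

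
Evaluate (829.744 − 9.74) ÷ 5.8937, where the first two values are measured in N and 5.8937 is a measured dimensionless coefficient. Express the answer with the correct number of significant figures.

829.744 N − 9.74 N = 820.004 N; the difference is limited to 2 decimal places (5 s.f.).
Carrying full precision, 820.004 ÷ 5.8937 = 139.132293805… N; 5.8937 has 5 s.f., so the result keeps min(5, 5) = 5 s.f.
Rounded to 5 significant figures: 139.13 N.

139.13 N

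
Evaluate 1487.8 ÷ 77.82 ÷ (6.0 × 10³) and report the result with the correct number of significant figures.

0.0032

1487.8 ÷ 77.82 ÷ (6.0 × 10³) = 0.00318641309004…
Multiplication/division keeps the fewest significant figures: 1487.8 → 5 s.f., 77.82 → 4 s.f., 6.0 × 10³ → 2 s.f.; limit is 2.
Rounded to 2 significant figures: 0.0032.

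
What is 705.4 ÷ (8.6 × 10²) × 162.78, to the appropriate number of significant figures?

705.4 ÷ (8.6 × 10²) × 162.78 = 133.517455814…
Multiplication/division keeps the fewest significant figures: 705.4 → 4 s.f., 8.6 × 10² → 2 s.f., 162.78 → 5 s.f.; limit is 2.
Rounded to 2 significant figures: 1.3 × 10².

1.3 × 10²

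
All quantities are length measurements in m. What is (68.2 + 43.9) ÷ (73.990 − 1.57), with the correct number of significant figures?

68.2 + 43.9 = 112.1, limited to 1 d.p. → 4 s.f.; 73.990 − 1.57 = 72.420, limited to 2 d.p. → 4 s.f.
Carrying full precision, 112.1 ÷ 72.420 = 1.54791494062…; keep min(4, 4) = 4 s.f.
Rounded to 4 significant figures: 1.548.

1.548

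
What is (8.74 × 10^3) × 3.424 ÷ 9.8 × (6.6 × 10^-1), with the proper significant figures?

2.0 × 10^3

(8.74 × 10^3) × 3.424 ÷ 9.8 × (6.6 × 10^-1) = 2015.40832653…
Multiplication/division keeps the fewest significant figures: 8.74 × 10^3 → 3 s.f., 3.424 → 4 s.f., 9.8 → 2 s.f., 6.6 × 10^-1 → 2 s.f.; limit is 2.
Rounded to 2 significant figures: 2.0 × 10^3.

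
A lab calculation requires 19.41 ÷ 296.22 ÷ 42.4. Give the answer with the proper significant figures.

0.00155

19.41 ÷ 296.22 ÷ 42.4 = 0.0015454156332…
Multiplication/division keeps the fewest significant figures: 19.41 → 4 s.f., 296.22 → 5 s.f., 42.4 → 3 s.f.; limit is 3.
Rounded to 3 significant figures: 0.00155.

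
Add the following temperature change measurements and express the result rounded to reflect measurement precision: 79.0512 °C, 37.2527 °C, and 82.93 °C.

199.23 °C

79.0512 °C + 37.2527 °C + 82.93 °C = 199.2339 °C.
Addition/subtraction keeps the fewest decimal places: 79.0512 → 4 decimal places, 37.2527 → 4 decimal places, 82.93 → 2 decimal places; limit is 2.
Rounded to 2 decimal places: 199.23 °C.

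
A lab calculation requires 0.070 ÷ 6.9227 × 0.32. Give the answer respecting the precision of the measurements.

0.0032

0.070 ÷ 6.9227 × 0.32 = 0.00323573172317…
Multiplication/division keeps the fewest significant figures: 0.070 → 2 s.f., 6.9227 → 5 s.f., 0.32 → 2 s.f.; limit is 2.
Rounded to 2 significant figures: 0.0032.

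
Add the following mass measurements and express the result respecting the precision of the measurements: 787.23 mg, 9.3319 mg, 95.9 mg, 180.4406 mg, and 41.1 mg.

1114.0 mg

787.23 mg + 9.3319 mg + 95.9 mg + 180.4406 mg + 41.1 mg = 1114.0025 mg.
Addition/subtraction keeps the fewest decimal places: 787.23 → 2 decimal places, 9.3319 → 4 decimal places, 95.9 → 1 decimal place, 180.4406 → 4 decimal places, 41.1 → 1 decimal place; limit is 1.
Rounded to 1 decimal place: 1114.0 mg.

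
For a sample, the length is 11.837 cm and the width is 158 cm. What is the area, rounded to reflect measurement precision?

area = 11.837 cm × 158 cm = 1870.246 cm².
11.837 has 5 significant figures; 158 has 3.
Division/multiplication keeps the fewest: 3 significant figures.
Rounded: 1.87 × 10³ cm².

1.87 × 10³ cm²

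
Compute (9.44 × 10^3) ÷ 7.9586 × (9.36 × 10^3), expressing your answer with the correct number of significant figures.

1.11 × 10^7

(9.44 × 10^3) ÷ 7.9586 × (9.36 × 10^3) = 11102254.1653…
Multiplication/division keeps the fewest significant figures: 9.44 × 10^3 → 3 s.f., 7.9586 → 5 s.f., 9.36 × 10^3 → 3 s.f.; limit is 3.
Rounded to 3 significant figures: 1.11 × 10^7.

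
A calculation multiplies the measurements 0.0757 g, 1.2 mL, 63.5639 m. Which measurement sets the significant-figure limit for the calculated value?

0.0757 g → 3 s.f.; 1.2 mL → 2 s.f.; 63.5639 m → 6 s.f.
The fewest is 2 significant figures, from 1.2 mL.

1.2 mL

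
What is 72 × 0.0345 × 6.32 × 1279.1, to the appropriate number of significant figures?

2.0 × 10^4

72 × 0.0345 × 6.32 × 1279.1 = 20080.437408
Multiplication/division keeps the fewest significant figures: 72 → 2 s.f., 0.0345 → 3 s.f., 6.32 → 3 s.f., 1279.1 → 5 s.f.; limit is 2.
Rounded to 2 significant figures: 2.0 × 10^4.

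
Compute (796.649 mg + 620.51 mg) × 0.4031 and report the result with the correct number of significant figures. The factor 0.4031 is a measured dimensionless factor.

796.649 mg + 620.51 mg = 1417.159 mg; the sum is limited to 2 decimal places (6 s.f.).
Carrying full precision, 1417.159 × 0.4031 = 571.2567929 mg; 0.4031 has 4 s.f., so the result keeps min(6, 4) = 4 s.f.
Rounded to 4 significant figures: 571.3 mg.

571.3 mg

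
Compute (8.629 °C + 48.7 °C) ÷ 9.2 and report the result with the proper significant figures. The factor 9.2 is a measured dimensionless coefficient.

8.629 °C + 48.7 °C = 57.329 °C; the sum is limited to 1 decimal place (3 s.f.).
Carrying full precision, 57.329 ÷ 9.2 = 6.23141304348… °C; 9.2 has 2 s.f., so the result keeps min(3, 2) = 2 s.f.
Rounded to 2 significant figures: 6.2 °C.

6.2 °C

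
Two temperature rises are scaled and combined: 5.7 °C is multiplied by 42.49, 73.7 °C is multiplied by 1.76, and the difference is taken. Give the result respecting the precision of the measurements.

1.1 × 10^2 °C

5.7 × 42.49 = 242.193 → 2.4 × 10^2 °C (2 s.f., last digit at the 10^1 place).
73.7 × 1.76 = 129.712 → 1.30 × 10^2 °C (3 s.f., last digit at the 10^0 place).
Difference: 112.481 °C; keep the coarser place, 10^1.
Result: 1.1 × 10^2 °C.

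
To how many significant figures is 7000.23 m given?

7000.23: zeros between nonzero digits are significant.

6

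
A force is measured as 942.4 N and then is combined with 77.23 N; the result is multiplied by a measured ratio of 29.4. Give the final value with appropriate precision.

942.4 N + 77.23 N = 1019.63 N; the sum is limited to 1 decimal place (5 s.f.).
Carrying full precision, 1019.63 × 29.4 = 29977.122 N; 29.4 has 3 s.f., so the result keeps min(5, 3) = 3 s.f.
Rounded to 3 significant figures: 3.00 × 10^4 N.

3.00 × 10^4 N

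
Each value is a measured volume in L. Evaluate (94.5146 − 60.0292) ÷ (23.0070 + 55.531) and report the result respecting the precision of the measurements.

0.43909

94.5146 − 60.0292 = 34.4854, limited to 4 d.p. → 6 s.f.; 23.0070 + 55.531 = 78.5380, limited to 3 d.p. → 5 s.f.
Carrying full precision, 34.4854 ÷ 78.5380 = 0.439091904556…; keep min(6, 5) = 5 s.f.
Rounded to 5 significant figures: 0.43909.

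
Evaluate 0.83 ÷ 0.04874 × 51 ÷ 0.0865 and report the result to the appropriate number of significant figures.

1.0 × 10⁴

0.83 ÷ 0.04874 × 51 ÷ 0.0865 = 10040.2987659…
Multiplication/division keeps the fewest significant figures: 0.83 → 2 s.f., 0.04874 → 4 s.f., 51 → 2 s.f., 0.0865 → 3 s.f.; limit is 2.
Rounded to 2 significant figures: 1.0 × 10⁴.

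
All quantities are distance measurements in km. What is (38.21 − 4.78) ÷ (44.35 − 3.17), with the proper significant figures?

38.21 − 4.78 = 33.43, limited to 2 d.p. → 4 s.f.; 44.35 − 3.17 = 41.18, limited to 2 d.p. → 4 s.f.
Carrying full precision, 33.43 ÷ 41.18 = 0.811801845556…; keep min(4, 4) = 4 s.f.
Rounded to 4 significant figures: 0.8118.

0.8118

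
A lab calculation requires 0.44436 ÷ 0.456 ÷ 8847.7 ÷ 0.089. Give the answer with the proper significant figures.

0.44436 ÷ 0.456 ÷ 8847.7 ÷ 0.089 = 0.00123751285862…
Multiplication/division keeps the fewest significant figures: 0.44436 → 5 s.f., 0.456 → 3 s.f., 8847.7 → 5 s.f., 0.089 → 2 s.f.; limit is 2.
Rounded to 2 significant figures: 0.0012.

0.0012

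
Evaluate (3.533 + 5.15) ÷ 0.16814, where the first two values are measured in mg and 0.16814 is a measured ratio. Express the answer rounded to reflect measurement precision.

3.533 mg + 5.15 mg = 8.683 mg; the sum is limited to 2 decimal places (3 s.f.).
Carrying full precision, 8.683 ÷ 0.16814 = 51.6414892352… mg; 0.16814 has 5 s.f., so the result keeps min(3, 5) = 3 s.f.
Rounded to 3 significant figures: 51.6 mg.

51.6 mg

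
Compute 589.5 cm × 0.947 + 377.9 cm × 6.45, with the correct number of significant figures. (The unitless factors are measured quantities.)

3.00 × 10³ cm

589.5 × 0.947 = 558.2565 → 558 cm (3 s.f., last digit at the 10^0 place).
377.9 × 6.45 = 2437.455 → 2.44 × 10³ cm (3 s.f., last digit at the 10^1 place).
Sum: 2995.7115 cm; keep the coarser place, 10^1.
Result: 3.00 × 10³ cm.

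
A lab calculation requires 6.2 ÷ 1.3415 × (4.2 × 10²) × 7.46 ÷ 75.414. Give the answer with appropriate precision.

1.9 × 10²

6.2 ÷ 1.3415 × (4.2 × 10²) × 7.46 ÷ 75.414 = 192.015882986…
Multiplication/division keeps the fewest significant figures: 6.2 → 2 s.f., 1.3415 → 5 s.f., 4.2 × 10² → 2 s.f., 7.46 → 3 s.f., 75.414 → 5 s.f.; limit is 2.
Rounded to 2 significant figures: 1.9 × 10².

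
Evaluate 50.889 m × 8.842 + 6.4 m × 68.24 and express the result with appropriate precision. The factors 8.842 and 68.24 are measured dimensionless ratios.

50.889 × 8.842 = 449.960538 → 450.0 m (4 s.f., last digit at the 10^-1 place).
6.4 × 68.24 = 436.736 → 4.4 × 10^2 m (2 s.f., last digit at the 10^1 place).
Sum: 886.696538 m; keep the coarser place, 10^1.
Result: 8.9 × 10^2 m.

8.9 × 10^2 m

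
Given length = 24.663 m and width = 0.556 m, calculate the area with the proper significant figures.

area = 24.663 m × 0.556 m = 13.712628 m².
24.663 has 5 significant figures; 0.556 has 3.
Division/multiplication keeps the fewest: 3 significant figures.
Rounded: 13.7 m².

13.7 m²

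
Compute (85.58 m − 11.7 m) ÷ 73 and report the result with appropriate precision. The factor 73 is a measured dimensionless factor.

1.0 m

85.58 m − 11.7 m = 73.88 m; the difference is limited to 1 decimal place (3 s.f.).
Carrying full precision, 73.88 ÷ 73 = 1.01205479452… m; 73 has 2 s.f., so the result keeps min(3, 2) = 2 s.f.
Rounded to 2 significant figures: 1.0 m.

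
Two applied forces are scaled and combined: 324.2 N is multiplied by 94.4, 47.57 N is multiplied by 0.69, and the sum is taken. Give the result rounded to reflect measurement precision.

324.2 × 94.4 = 30604.48 → 3.06 × 10^4 N (3 s.f., last digit at the 10^2 place).
47.57 × 0.69 = 32.8233 → 33 N (2 s.f., last digit at the 10^0 place).
Sum: 30637.3033 N; keep the coarser place, 10^2.
Result: 3.06 × 10^4 N.

3.06 × 10^4 N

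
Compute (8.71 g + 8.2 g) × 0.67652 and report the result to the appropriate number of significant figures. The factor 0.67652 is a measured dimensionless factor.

11.4 g

8.71 g + 8.2 g = 16.91 g; the sum is limited to 1 decimal place (3 s.f.).
Carrying full precision, 16.91 × 0.67652 = 11.4399532 g; 0.67652 has 5 s.f., so the result keeps min(3, 5) = 3 s.f.
Rounded to 3 significant figures: 11.4 g.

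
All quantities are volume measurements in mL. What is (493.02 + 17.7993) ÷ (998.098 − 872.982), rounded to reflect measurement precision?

493.02 + 17.7993 = 510.8193, limited to 2 d.p. → 5 s.f.; 998.098 − 872.982 = 125.116, limited to 3 d.p. → 6 s.f.
Carrying full precision, 510.8193 ÷ 125.116 = 4.08276559353…; keep min(5, 6) = 5 s.f.
Rounded to 5 significant figures: 4.0828.

4.0828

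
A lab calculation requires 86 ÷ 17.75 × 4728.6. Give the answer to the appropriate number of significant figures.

86 ÷ 17.75 × 4728.6 = 22910.4
Multiplication/division keeps the fewest significant figures: 86 → 2 s.f., 17.75 → 4 s.f., 4728.6 → 5 s.f.; limit is 2.
Rounded to 2 significant figures: 2.3 × 10^4.

2.3 × 10^4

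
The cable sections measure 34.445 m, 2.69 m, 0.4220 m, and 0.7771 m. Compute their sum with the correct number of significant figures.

34.445 m + 2.69 m + 0.4220 m + 0.7771 m = 38.3341 m.
Addition/subtraction keeps the fewest decimal places: 34.445 → 3 decimal places, 2.69 → 2 decimal places, 0.4220 → 4 decimal places, 0.7771 → 4 decimal places; limit is 2.
Rounded to 2 decimal places: 38.33 m.

38.33 m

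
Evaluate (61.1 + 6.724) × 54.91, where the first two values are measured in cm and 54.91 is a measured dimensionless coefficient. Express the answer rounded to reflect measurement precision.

61.1 cm + 6.724 cm = 67.824 cm; the sum is limited to 1 decimal place (3 s.f.).
Carrying full precision, 67.824 × 54.91 = 3724.21584 cm; 54.91 has 4 s.f., so the result keeps min(3, 4) = 3 s.f.
Rounded to 3 significant figures: 3.72 × 10³ cm.

3.72 × 10³ cm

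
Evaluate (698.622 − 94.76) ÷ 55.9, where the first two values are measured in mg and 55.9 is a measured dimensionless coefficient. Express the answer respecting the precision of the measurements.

10.8 mg

698.622 mg − 94.76 mg = 603.862 mg; the difference is limited to 2 decimal places (5 s.f.).
Carrying full precision, 603.862 ÷ 55.9 = 10.8025402504… mg; 55.9 has 3 s.f., so the result keeps min(5, 3) = 3 s.f.
Rounded to 3 significant figures: 10.8 mg.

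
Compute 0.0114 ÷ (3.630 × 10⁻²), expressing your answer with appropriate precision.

0.314

0.0114 ÷ (3.630 × 10⁻²) = 0.314049586777…
Multiplication/division keeps the fewest significant figures: 0.0114 → 3 s.f., 3.630 × 10⁻² → 4 s.f.; limit is 3.
Rounded to 3 significant figures: 0.314.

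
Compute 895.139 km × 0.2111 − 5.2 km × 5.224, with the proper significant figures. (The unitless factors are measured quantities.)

895.139 × 0.2111 = 188.9638429 → 189.0 km (4 s.f., last digit at the 10^-1 place).
5.2 × 5.224 = 27.1648 → 27 km (2 s.f., last digit at the 10^0 place).
Difference: 161.7990429 km; keep the coarser place, 10^0.
Result: 162 km.

162 km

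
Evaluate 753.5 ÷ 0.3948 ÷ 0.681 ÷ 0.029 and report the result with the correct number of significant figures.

753.5 ÷ 0.3948 ÷ 0.681 ÷ 0.029 = 96640.9082414…
Multiplication/division keeps the fewest significant figures: 753.5 → 4 s.f., 0.3948 → 4 s.f., 0.681 → 3 s.f., 0.029 → 2 s.f.; limit is 2.
Rounded to 2 significant figures: 9.7 × 10⁴.

9.7 × 10⁴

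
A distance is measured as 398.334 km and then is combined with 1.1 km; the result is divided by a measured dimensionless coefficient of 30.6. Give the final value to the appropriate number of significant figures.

13.1 km

398.334 km + 1.1 km = 399.434 km; the sum is limited to 1 decimal place (4 s.f.).
Carrying full precision, 399.434 ÷ 30.6 = 13.0533986928… km; 30.6 has 3 s.f., so the result keeps min(4, 3) = 3 s.f.
Rounded to 3 significant figures: 13.1 km.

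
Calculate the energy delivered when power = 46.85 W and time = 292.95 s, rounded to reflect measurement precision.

1.372 × 10⁴ J

energy delivered = 46.85 W × 292.95 s = 13724.7075 J.
46.85 has 4 significant figures; 292.95 has 5.
Division/multiplication keeps the fewest: 4 significant figures.
Rounded: 1.372 × 10⁴ J.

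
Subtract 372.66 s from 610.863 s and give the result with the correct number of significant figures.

610.863 s − 372.66 s = 238.203 s.
Addition/subtraction keeps the fewest decimal places: 610.863 → 3 decimal places, 372.66 → 2 decimal places; limit is 2.
Rounded to 2 decimal places: 238.20 s.

238.20 s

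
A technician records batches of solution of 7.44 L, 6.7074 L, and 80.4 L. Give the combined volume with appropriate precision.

7.44 L + 6.7074 L + 80.4 L = 94.5474 L.
Addition/subtraction keeps the fewest decimal places: 7.44 → 2 decimal places, 6.7074 → 4 decimal places, 80.4 → 1 decimal place; limit is 1.
Rounded to 1 decimal place: 94.5 L.

94.5 L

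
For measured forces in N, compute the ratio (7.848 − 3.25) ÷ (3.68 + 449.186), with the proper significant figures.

0.0102

7.848 − 3.25 = 4.598, limited to 2 d.p. → 3 s.f.; 3.68 + 449.186 = 452.866, limited to 2 d.p. → 5 s.f.
Carrying full precision, 4.598 ÷ 452.866 = 0.0101531137246…; keep min(3, 5) = 3 s.f.
Rounded to 3 significant figures: 0.0102.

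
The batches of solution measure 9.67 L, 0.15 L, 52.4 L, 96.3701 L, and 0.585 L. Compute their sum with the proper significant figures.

159.2 L

9.67 L + 0.15 L + 52.4 L + 96.3701 L + 0.585 L = 159.1751 L.
Addition/subtraction keeps the fewest decimal places: 9.67 → 2 decimal places, 0.15 → 2 decimal places, 52.4 → 1 decimal place, 96.3701 → 4 decimal places, 0.585 → 3 decimal places; limit is 1.
Rounded to 1 decimal place: 159.2 L.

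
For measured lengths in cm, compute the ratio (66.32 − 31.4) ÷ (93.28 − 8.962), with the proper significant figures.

0.414

66.32 − 31.4 = 34.92, limited to 1 d.p. → 3 s.f.; 93.28 − 8.962 = 84.318, limited to 2 d.p. → 4 s.f.
Carrying full precision, 34.92 ÷ 84.318 = 0.414146445599…; keep min(3, 4) = 3 s.f.
Rounded to 3 significant figures: 0.414.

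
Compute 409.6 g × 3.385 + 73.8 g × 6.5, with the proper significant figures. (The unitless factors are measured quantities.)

1.87 × 10³ g

409.6 × 3.385 = 1386.496 → 1.386 × 10³ g (4 s.f., last digit at the 10^0 place).
73.8 × 6.5 = 479.7 → 4.8 × 10² g (2 s.f., last digit at the 10^1 place).
Sum: 1866.196 g; keep the coarser place, 10^1.
Result: 1.87 × 10³ g.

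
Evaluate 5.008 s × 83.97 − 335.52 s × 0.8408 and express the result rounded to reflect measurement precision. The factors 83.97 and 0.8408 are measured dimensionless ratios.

5.008 × 83.97 = 420.52176 → 420.5 s (4 s.f., last digit at the 10^-1 place).
335.52 × 0.8408 = 282.105216 → 282.1 s (4 s.f., last digit at the 10^-1 place).
Difference: 138.416544 s; keep the coarser place, 10^-1.
Result: 138.4 s.

138.4 s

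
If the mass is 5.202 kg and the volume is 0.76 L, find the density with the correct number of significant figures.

6.8 kg/L

density = 5.202 kg ÷ 0.76 L = 6.84473684211… kg/L.
5.202 has 4 significant figures; 0.76 has 2.
Division/multiplication keeps the fewest: 2 significant figures.
Rounded: 6.8 kg/L.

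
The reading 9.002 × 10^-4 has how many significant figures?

4

9.002 × 10^-4: in scientific notation every digit of the coefficient is significant.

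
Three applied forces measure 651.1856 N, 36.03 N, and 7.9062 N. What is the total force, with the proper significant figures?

695.12 N

651.1856 N + 36.03 N + 7.9062 N = 695.1218 N.
Addition/subtraction keeps the fewest decimal places: 651.1856 → 4 decimal places, 36.03 → 2 decimal places, 7.9062 → 4 decimal places; limit is 2.
Rounded to 2 decimal places: 695.12 N.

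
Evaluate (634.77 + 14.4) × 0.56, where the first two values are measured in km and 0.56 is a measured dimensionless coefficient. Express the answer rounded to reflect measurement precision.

3.6 × 10^2 km

634.77 km + 14.4 km = 649.17 km; the sum is limited to 1 decimal place (4 s.f.).
Carrying full precision, 649.17 × 0.56 = 363.5352 km; 0.56 has 2 s.f., so the result keeps min(4, 2) = 2 s.f.
Rounded to 2 significant figures: 3.6 × 10^2 km.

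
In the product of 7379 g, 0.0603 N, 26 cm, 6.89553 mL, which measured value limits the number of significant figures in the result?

7379 g → 4 s.f.; 0.0603 N → 3 s.f.; 26 cm → 2 s.f.; 6.89553 mL → 6 s.f.
The fewest is 2 significant figures, from 26 cm.

26 cm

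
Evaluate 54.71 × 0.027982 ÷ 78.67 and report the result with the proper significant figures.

54.71 × 0.027982 ÷ 78.67 = 0.0194597078937…
Multiplication/division keeps the fewest significant figures: 54.71 → 4 s.f., 0.027982 → 5 s.f., 78.67 → 4 s.f.; limit is 4.
Rounded to 4 significant figures: 0.01946.

0.01946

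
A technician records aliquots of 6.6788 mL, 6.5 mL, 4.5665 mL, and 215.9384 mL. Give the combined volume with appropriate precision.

6.6788 mL + 6.5 mL + 4.5665 mL + 215.9384 mL = 233.6837 mL.
Addition/subtraction keeps the fewest decimal places: 6.6788 → 4 decimal places, 6.5 → 1 decimal place, 4.5665 → 4 decimal places, 215.9384 → 4 decimal places; limit is 1.
Rounded to 1 decimal place: 233.7 mL.

233.7 mL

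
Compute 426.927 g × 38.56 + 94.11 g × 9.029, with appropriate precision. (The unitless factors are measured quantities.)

1.731 × 10^4 g

426.927 × 38.56 = 16462.30512 → 1.646 × 10^4 g (4 s.f., last digit at the 10^1 place).
94.11 × 9.029 = 849.71919 → 849.7 g (4 s.f., last digit at the 10^-1 place).
Sum: 17312.02431 g; keep the coarser place, 10^1.
Result: 1.731 × 10^4 g.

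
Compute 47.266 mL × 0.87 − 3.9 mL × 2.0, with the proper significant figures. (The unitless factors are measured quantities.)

47.266 × 0.87 = 41.12142 → 41 mL (2 s.f., last digit at the 10^0 place).
3.9 × 2.0 = 7.8 → 7.8 mL (2 s.f., last digit at the 10^-1 place).
Difference: 33.32142 mL; keep the coarser place, 10^0.
Result: 33 mL.

33 mL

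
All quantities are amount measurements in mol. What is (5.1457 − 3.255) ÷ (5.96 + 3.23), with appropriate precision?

5.1457 − 3.255 = 1.8907, limited to 3 d.p. → 4 s.f.; 5.96 + 3.23 = 9.19, limited to 2 d.p. → 3 s.f.
Carrying full precision, 1.8907 ÷ 9.19 = 0.205734494015…; keep min(4, 3) = 3 s.f.
Rounded to 3 significant figures: 2.06 × 10⁻¹.

2.06 × 10⁻¹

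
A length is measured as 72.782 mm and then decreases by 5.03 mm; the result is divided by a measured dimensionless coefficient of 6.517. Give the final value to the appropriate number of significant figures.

72.782 mm − 5.03 mm = 67.752 mm; the difference is limited to 2 decimal places (4 s.f.).
Carrying full precision, 67.752 ÷ 6.517 = 10.3961945681… mm; 6.517 has 4 s.f., so the result keeps min(4, 4) = 4 s.f.
Rounded to 4 significant figures: 10.40 mm.

10.40 mm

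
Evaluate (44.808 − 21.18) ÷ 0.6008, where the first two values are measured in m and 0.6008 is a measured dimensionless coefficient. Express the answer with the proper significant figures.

44.808 m − 21.18 m = 23.628 m; the difference is limited to 2 decimal places (4 s.f.).
Carrying full precision, 23.628 ÷ 0.6008 = 39.327563249… m; 0.6008 has 4 s.f., so the result keeps min(4, 4) = 4 s.f.
Rounded to 4 significant figures: 39.33 m.

39.33 m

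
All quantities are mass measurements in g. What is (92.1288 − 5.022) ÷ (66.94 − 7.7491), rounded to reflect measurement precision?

92.1288 − 5.022 = 87.1068, limited to 3 d.p. → 5 s.f.; 66.94 − 7.7491 = 59.1909, limited to 2 d.p. → 4 s.f.
Carrying full precision, 87.1068 ÷ 59.1909 = 1.47162486125…; keep min(5, 4) = 4 s.f.
Rounded to 4 significant figures: 1.472.

1.472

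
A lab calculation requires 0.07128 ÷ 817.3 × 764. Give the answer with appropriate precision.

0.0666

0.07128 ÷ 817.3 × 764 = 0.0666314939435…
Multiplication/division keeps the fewest significant figures: 0.07128 → 4 s.f., 817.3 → 4 s.f., 764 → 3 s.f.; limit is 3.
Rounded to 3 significant figures: 0.0666.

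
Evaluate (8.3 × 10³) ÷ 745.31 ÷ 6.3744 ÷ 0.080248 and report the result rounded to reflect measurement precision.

(8.3 × 10³) ÷ 745.31 ÷ 6.3744 ÷ 0.080248 = 21.7704604351…
Multiplication/division keeps the fewest significant figures: 8.3 × 10³ → 2 s.f., 745.31 → 5 s.f., 6.3744 → 5 s.f., 0.080248 → 5 s.f.; limit is 2.
Rounded to 2 significant figures: 22.

22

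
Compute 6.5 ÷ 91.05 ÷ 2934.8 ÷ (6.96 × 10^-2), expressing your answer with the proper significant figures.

6.5 ÷ 91.05 ÷ 2934.8 ÷ (6.96 × 10^-2) = 0.000349498773893…
Multiplication/division keeps the fewest significant figures: 6.5 → 2 s.f., 91.05 → 4 s.f., 2934.8 → 5 s.f., 6.96 × 10^-2 → 3 s.f.; limit is 2.
Rounded to 2 significant figures: 3.5 × 10^-4.

3.5 × 10^-4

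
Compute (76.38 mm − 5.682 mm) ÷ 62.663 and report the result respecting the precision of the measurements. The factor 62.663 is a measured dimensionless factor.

1.128 mm

76.38 mm − 5.682 mm = 70.698 mm; the difference is limited to 2 decimal places (4 s.f.).
Carrying full precision, 70.698 ÷ 62.663 = 1.12822558767… mm; 62.663 has 5 s.f., so the result keeps min(4, 5) = 4 s.f.
Rounded to 4 significant figures: 1.128 mm.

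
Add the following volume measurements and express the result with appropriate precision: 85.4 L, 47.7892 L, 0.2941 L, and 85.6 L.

85.4 L + 47.7892 L + 0.2941 L + 85.6 L = 219.0833 L.
Addition/subtraction keeps the fewest decimal places: 85.4 → 1 decimal place, 47.7892 → 4 decimal places, 0.2941 → 4 decimal places, 85.6 → 1 decimal place; limit is 1.
Rounded to 1 decimal place: 219.1 L.

219.1 L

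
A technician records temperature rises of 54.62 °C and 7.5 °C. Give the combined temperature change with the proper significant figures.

62.1 °C

54.62 °C + 7.5 °C = 62.12 °C.
Addition/subtraction keeps the fewest decimal places: 54.62 → 2 decimal places, 7.5 → 1 decimal place; limit is 1.
Rounded to 1 decimal place: 62.1 °C.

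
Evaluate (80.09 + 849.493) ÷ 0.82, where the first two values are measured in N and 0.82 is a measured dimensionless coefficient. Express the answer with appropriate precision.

1.1 × 10³ N

80.09 N + 849.493 N = 929.583 N; the sum is limited to 2 decimal places (5 s.f.).
Carrying full precision, 929.583 ÷ 0.82 = 1133.63780488… N; 0.82 has 2 s.f., so the result keeps min(5, 2) = 2 s.f.
Rounded to 2 significant figures: 1.1 × 10³ N.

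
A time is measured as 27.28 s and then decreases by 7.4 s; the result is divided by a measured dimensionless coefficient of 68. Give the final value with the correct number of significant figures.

0.29 s

27.28 s − 7.4 s = 19.88 s; the difference is limited to 1 decimal place (3 s.f.).
Carrying full precision, 19.88 ÷ 68 = 0.292352941176… s; 68 has 2 s.f., so the result keeps min(3, 2) = 2 s.f.
Rounded to 2 significant figures: 0.29 s.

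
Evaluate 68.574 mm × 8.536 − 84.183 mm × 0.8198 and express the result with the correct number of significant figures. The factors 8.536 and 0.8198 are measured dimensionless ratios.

68.574 × 8.536 = 585.347664 → 585.3 mm (4 s.f., last digit at the 10^-1 place).
84.183 × 0.8198 = 69.0132234 → 69.01 mm (4 s.f., last digit at the 10^-2 place).
Difference: 516.3344406 mm; keep the coarser place, 10^-1.
Result: 516.3 mm.

516.3 mm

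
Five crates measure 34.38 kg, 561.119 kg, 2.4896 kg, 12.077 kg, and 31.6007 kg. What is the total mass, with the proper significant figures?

34.38 kg + 561.119 kg + 2.4896 kg + 12.077 kg + 31.6007 kg = 641.6663 kg.
Addition/subtraction keeps the fewest decimal places: 34.38 → 2 decimal places, 561.119 → 3 decimal places, 2.4896 → 4 decimal places, 12.077 → 3 decimal places, 31.6007 → 4 decimal places; limit is 2.
Rounded to 2 decimal places: 641.67 kg.

641.67 kg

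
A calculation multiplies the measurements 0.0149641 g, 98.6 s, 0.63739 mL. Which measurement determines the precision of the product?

0.0149641 g → 6 s.f.; 98.6 s → 3 s.f.; 0.63739 mL → 5 s.f.
The fewest is 3 significant figures, from 98.6 s.

98.6 s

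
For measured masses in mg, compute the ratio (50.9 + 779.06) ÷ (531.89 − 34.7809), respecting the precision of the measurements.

50.9 + 779.06 = 829.96, limited to 1 d.p. → 4 s.f.; 531.89 − 34.7809 = 497.1091, limited to 2 d.p. → 5 s.f.
Carrying full precision, 829.96 ÷ 497.1091 = 1.66957313797…; keep min(4, 5) = 4 s.f.
Rounded to 4 significant figures: 1.670.

1.670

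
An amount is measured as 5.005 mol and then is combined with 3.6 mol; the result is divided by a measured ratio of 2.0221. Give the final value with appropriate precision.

5.005 mol + 3.6 mol = 8.605 mol; the sum is limited to 1 decimal place (2 s.f.).
Carrying full precision, 8.605 ÷ 2.0221 = 4.25547697938… mol; 2.0221 has 5 s.f., so the result keeps min(2, 5) = 2 s.f.
Rounded to 2 significant figures: 4.3 mol.

4.3 mol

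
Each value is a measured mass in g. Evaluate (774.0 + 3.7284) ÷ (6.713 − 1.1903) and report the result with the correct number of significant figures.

774.0 + 3.7284 = 777.7284, limited to 1 d.p. → 4 s.f.; 6.713 − 1.1903 = 5.5227, limited to 3 d.p. → 4 s.f.
Carrying full precision, 777.7284 ÷ 5.5227 = 140.82394481…; keep min(4, 4) = 4 s.f.
Rounded to 4 significant figures: 140.8.

140.8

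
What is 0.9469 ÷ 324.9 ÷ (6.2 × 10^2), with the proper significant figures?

0.9469 ÷ 324.9 ÷ (6.2 × 10^2) = 0.00000470070195296…
Multiplication/division keeps the fewest significant figures: 0.9469 → 4 s.f., 324.9 → 4 s.f., 6.2 × 10^2 → 2 s.f.; limit is 2.
Rounded to 2 significant figures: 4.7 × 10^-6.

4.7 × 10^-6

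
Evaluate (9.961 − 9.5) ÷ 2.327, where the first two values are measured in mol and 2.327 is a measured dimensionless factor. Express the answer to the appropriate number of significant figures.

0.2 mol

9.961 mol − 9.5 mol = 0.461 mol; the difference is limited to 1 decimal place (1 s.f.).
Carrying full precision, 0.461 ÷ 2.327 = 0.198109153416… mol; 2.327 has 4 s.f., so the result keeps min(1, 4) = 1 s.f.
Rounded to 1 significant figure: 0.2 mol.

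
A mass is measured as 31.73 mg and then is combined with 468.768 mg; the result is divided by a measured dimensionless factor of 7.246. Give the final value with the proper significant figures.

31.73 mg + 468.768 mg = 500.498 mg; the sum is limited to 2 decimal places (5 s.f.).
Carrying full precision, 500.498 ÷ 7.246 = 69.0723157604… mg; 7.246 has 4 s.f., so the result keeps min(5, 4) = 4 s.f.
Rounded to 4 significant figures: 69.07 mg.

69.07 mg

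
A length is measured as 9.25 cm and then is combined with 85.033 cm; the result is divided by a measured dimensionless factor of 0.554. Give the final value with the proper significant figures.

1.70 × 10² cm

9.25 cm + 85.033 cm = 94.283 cm; the sum is limited to 2 decimal places (4 s.f.).
Carrying full precision, 94.283 ÷ 0.554 = 170.185920578… cm; 0.554 has 3 s.f., so the result keeps min(4, 3) = 3 s.f.
Rounded to 3 significant figures: 1.70 × 10² cm.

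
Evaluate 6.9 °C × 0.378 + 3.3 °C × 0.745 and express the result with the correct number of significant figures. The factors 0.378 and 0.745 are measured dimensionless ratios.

6.9 × 0.378 = 2.6082 → 2.6 °C (2 s.f., last digit at the 10^-1 place).
3.3 × 0.745 = 2.4585 → 2.5 °C (2 s.f., last digit at the 10^-1 place).
Sum: 5.0667 °C; keep the coarser place, 10^-1.
Result: 5.1 °C.

5.1 °C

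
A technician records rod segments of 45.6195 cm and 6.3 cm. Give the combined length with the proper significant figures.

45.6195 cm + 6.3 cm = 51.9195 cm.
Addition/subtraction keeps the fewest decimal places: 45.6195 → 4 decimal places, 6.3 → 1 decimal place; limit is 1.
Rounded to 1 decimal place: 51.9 cm.

51.9 cm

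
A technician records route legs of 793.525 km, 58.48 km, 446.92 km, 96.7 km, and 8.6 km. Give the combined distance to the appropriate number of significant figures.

1404.2 km

793.525 km + 58.48 km + 446.92 km + 96.7 km + 8.6 km = 1404.225 km.
Addition/subtraction keeps the fewest decimal places: 793.525 → 3 decimal places, 58.48 → 2 decimal places, 446.92 → 2 decimal places, 96.7 → 1 decimal place, 8.6 → 1 decimal place; limit is 1.
Rounded to 1 decimal place: 1404.2 km.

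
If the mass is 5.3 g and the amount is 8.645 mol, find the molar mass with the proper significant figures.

molar mass = 5.3 g ÷ 8.645 mol = 0.613071139387… g/mol.
5.3 has 2 significant figures; 8.645 has 4.
Division/multiplication keeps the fewest: 2 significant figures.
Rounded: 0.61 g/mol.

0.61 g/mol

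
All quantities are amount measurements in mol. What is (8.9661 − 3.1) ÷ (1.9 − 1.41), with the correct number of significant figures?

1 × 10¹

8.9661 − 3.1 = 5.8661, limited to 1 d.p. → 2 s.f.; 1.9 − 1.41 = 0.49, limited to 1 d.p. → 1 s.f.
Carrying full precision, 5.8661 ÷ 0.49 = 11.9716326531…; keep min(2, 1) = 1 s.f.
Rounded to 1 significant figure: 1 × 10¹.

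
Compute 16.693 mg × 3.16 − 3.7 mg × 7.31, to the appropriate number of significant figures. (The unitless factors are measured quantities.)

16.693 × 3.16 = 52.74988 → 52.7 mg (3 s.f., last digit at the 10^-1 place).
3.7 × 7.31 = 27.047 → 27 mg (2 s.f., last digit at the 10^0 place).
Difference: 25.70288 mg; keep the coarser place, 10^0.
Result: 26 mg.

26 mg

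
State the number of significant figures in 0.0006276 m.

4

0.0006276: leading zeros are not significant.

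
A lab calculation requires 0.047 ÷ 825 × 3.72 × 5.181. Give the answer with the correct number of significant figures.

0.047 ÷ 825 × 3.72 × 5.181 = 0.0010979952
Multiplication/division keeps the fewest significant figures: 0.047 → 2 s.f., 825 → 3 s.f., 3.72 → 3 s.f., 5.181 → 4 s.f.; limit is 2.
Rounded to 2 significant figures: 0.0011.

0.0011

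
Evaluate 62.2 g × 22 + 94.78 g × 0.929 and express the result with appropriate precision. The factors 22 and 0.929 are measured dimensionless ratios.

62.2 × 22 = 1368.4 → 1.4 × 10^3 g (2 s.f., last digit at the 10^2 place).
94.78 × 0.929 = 88.05062 → 88.1 g (3 s.f., last digit at the 10^-1 place).
Sum: 1456.45062 g; keep the coarser place, 10^2.
Result: 1.5 × 10^3 g.

1.5 × 10^3 g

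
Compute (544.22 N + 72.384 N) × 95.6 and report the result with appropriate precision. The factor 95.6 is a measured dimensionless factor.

544.22 N + 72.384 N = 616.604 N; the sum is limited to 2 decimal places (5 s.f.).
Carrying full precision, 616.604 × 95.6 = 58947.3424 N; 95.6 has 3 s.f., so the result keeps min(5, 3) = 3 s.f.
Rounded to 3 significant figures: 5.89 × 10^4 N.

5.89 × 10^4 N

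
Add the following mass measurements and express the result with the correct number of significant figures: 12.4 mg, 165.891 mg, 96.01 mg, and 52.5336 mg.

12.4 mg + 165.891 mg + 96.01 mg + 52.5336 mg = 326.8346 mg.
Addition/subtraction keeps the fewest decimal places: 12.4 → 1 decimal place, 165.891 → 3 decimal places, 96.01 → 2 decimal places, 52.5336 → 4 decimal places; limit is 1.
Rounded to 1 decimal place: 326.8 mg.

326.8 mg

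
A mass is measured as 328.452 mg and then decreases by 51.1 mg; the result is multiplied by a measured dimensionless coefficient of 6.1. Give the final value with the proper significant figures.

1.7 × 10³ mg

328.452 mg − 51.1 mg = 277.352 mg; the difference is limited to 1 decimal place (4 s.f.).
Carrying full precision, 277.352 × 6.1 = 1691.8472 mg; 6.1 has 2 s.f., so the result keeps min(4, 2) = 2 s.f.
Rounded to 2 significant figures: 1.7 × 10³ mg.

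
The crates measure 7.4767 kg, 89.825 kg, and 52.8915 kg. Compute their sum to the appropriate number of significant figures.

7.4767 kg + 89.825 kg + 52.8915 kg = 150.1932 kg.
Addition/subtraction keeps the fewest decimal places: 7.4767 → 4 decimal places, 89.825 → 3 decimal places, 52.8915 → 4 decimal places; limit is 3.
Rounded to 3 decimal places: 1.50193 × 10² kg.

1.50193 × 10² kg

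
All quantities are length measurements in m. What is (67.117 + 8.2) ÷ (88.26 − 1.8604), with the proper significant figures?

67.117 + 8.2 = 75.317, limited to 1 d.p. → 3 s.f.; 88.26 − 1.8604 = 86.3996, limited to 2 d.p. → 4 s.f.
Carrying full precision, 75.317 ÷ 86.3996 = 0.871728572817…; keep min(3, 4) = 3 s.f.
Rounded to 3 significant figures: 0.872.

0.872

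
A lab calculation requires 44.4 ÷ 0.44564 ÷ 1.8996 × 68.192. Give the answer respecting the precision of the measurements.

44.4 ÷ 0.44564 ÷ 1.8996 × 68.192 = 3576.59752499…
Multiplication/division keeps the fewest significant figures: 44.4 → 3 s.f., 0.44564 → 5 s.f., 1.8996 → 5 s.f., 68.192 → 5 s.f.; limit is 3.
Rounded to 3 significant figures: 3.58 × 10^3.

3.58 × 10^3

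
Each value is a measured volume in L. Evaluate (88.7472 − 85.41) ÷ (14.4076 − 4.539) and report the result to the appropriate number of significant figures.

88.7472 − 85.41 = 3.3372, limited to 2 d.p. → 3 s.f.; 14.4076 − 4.539 = 9.8686, limited to 3 d.p. → 4 s.f.
Carrying full precision, 3.3372 ÷ 9.8686 = 0.338163467969…; keep min(3, 4) = 3 s.f.
Rounded to 3 significant figures: 0.338.

0.338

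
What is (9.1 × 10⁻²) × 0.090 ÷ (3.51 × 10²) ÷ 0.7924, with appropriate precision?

(9.1 × 10⁻²) × 0.090 ÷ (3.51 × 10²) ÷ 0.7924 = 0.0000294464075383…
Multiplication/division keeps the fewest significant figures: 9.1 × 10⁻² → 2 s.f., 0.090 → 2 s.f., 3.51 × 10² → 3 s.f., 0.7924 → 4 s.f.; limit is 2.
Rounded to 2 significant figures: 2.9 × 10⁻⁵.

2.9 × 10⁻⁵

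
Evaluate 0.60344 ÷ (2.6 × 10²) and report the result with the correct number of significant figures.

0.0023

0.60344 ÷ (2.6 × 10²) = 0.00232092307692…
Multiplication/division keeps the fewest significant figures: 0.60344 → 5 s.f., 2.6 × 10² → 2 s.f.; limit is 2.
Rounded to 2 significant figures: 0.0023.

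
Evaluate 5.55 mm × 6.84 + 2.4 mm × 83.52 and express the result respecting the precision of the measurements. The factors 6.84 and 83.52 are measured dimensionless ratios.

5.55 × 6.84 = 37.962 → 38.0 mm (3 s.f., last digit at the 10^-1 place).
2.4 × 83.52 = 200.448 → 2.0 × 10² mm (2 s.f., last digit at the 10^1 place).
Sum: 238.41 mm; keep the coarser place, 10^1.
Result: 2.4 × 10² mm.

2.4 × 10² mm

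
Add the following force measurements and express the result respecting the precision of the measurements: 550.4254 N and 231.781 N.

550.4254 N + 231.781 N = 782.2064 N.
Addition/subtraction keeps the fewest decimal places: 550.4254 → 4 decimal places, 231.781 → 3 decimal places; limit is 3.
Rounded to 3 decimal places: 782.206 N.

782.206 N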